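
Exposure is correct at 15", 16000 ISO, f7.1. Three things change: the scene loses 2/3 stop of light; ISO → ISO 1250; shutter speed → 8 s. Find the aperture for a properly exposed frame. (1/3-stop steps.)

Scene light: 2/3 stop darker.
ISO: 16000 → 12800 → 10000 → 8000 → 6400 → 5000 → 4000 → 3200 → 2500 → 2000 → 1600 → 1250 — 3 2/3 stops dropped (darker).
Shutter speed: 15 → 13 → 10 → 8 — 1 stop faster (darker).
Net so far: 5 1/3 stops darker. Aperture: f/7.1 → f/6.3 → f/5.6 → f/5 → f/4.5 → f/4 → f/3.5 → f/3.2 → f/2.8 → f/2.5 → f/2.2 → f/2 → f/1.8 → f/1.6 → f/1.4 → f/1.2 → f/1.1.

f/1.1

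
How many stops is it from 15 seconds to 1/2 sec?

15 → 8 → 4 → 2 → 1 → 1/2 — count the steps: 5 stops.

5 stops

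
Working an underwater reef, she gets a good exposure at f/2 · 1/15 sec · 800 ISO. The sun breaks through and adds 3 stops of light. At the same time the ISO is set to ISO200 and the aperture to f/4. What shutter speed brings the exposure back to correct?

Scene light: 3 stops brighter.
ISO: 800 → 400 → 200 — 2 stops lower (darker).
Aperture: f/2 → f/2.8 → f/4 — 2 stops stopped down (darker).
Net so far: 1 stop darker. Shutter speed: 1/15 → 1/8.

1/8s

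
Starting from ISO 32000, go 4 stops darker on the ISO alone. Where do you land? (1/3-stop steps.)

ISO: 32000 → 25600 → 20000 → 16000 → 12800 → 10000 → 8000 → 6400 → 5000 → 4000 → 3200 → 2500 → 2000 — 4 stops dropped (darker).

ISO 2000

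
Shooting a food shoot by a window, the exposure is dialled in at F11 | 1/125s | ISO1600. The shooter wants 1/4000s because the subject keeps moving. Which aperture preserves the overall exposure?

f/2

Shutter speed: 1/125 → 1/250 → 1/500 → 1/1000 → 1/2000 → 1/4000 — 5 stops shorter (darker).
Need 5 stops brighter from the aperture: f/11 → f/8 → f/5.6 → f/4 → f/2.8 → f/2.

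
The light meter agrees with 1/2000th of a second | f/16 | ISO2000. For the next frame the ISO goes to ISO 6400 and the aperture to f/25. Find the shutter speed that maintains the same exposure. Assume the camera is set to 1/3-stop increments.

1/2500s

ISO: 2000 → 2500 → 3200 → 4000 → 5000 → 6400 — 1 2/3 stops raised (brighter).
Aperture: f/16 → f/18 → f/20 → f/22 → f/25 — 1 1/3 stops smaller aperture (darker).
Net change so far: 1/3 stop brighter. Offset with the shutter speed: 1/2000 → 1/2500.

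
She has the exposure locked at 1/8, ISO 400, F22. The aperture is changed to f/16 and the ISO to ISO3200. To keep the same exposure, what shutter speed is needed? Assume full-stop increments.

Aperture: f/22 → f/16 — 1 stop opened up (brighter).
ISO: 400 → 800 → 1600 → 3200 — 3 stops raised (brighter).
Net change so far: 4 stops brighter. Offset with the shutter speed: 1/8 → 1/15 → 1/30 → 1/60 → 1/125.

1/125s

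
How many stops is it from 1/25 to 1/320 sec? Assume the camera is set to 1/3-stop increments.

1/25 → 1/30 → 1/40 → 1/50 → 1/60 → 1/80 → 1/100 → 1/125 → 1/160 → 1/200 → 1/250 → 1/320 — count the steps: 11 third-stops = 3 2/3 stops.

3 2/3 stops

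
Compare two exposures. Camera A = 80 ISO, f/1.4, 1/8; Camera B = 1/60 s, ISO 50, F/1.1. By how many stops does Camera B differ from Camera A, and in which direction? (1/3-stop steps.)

3 stops darker

Aperture: f/1.4 → f/1.2 → f/1.1 — 2/3 stop larger aperture (brighter).
Shutter speed: 1/8 → 1/10 → 1/13 → 1/15 → 1/20 → 1/25 → 1/30 → 1/40 → 1/50 → 1/60 — 3 stops shorter (darker).
ISO: 80 → 64 → 50 — 2/3 stop dropped (darker).
Net: +2/3 −3 −2/3 = −3 stops.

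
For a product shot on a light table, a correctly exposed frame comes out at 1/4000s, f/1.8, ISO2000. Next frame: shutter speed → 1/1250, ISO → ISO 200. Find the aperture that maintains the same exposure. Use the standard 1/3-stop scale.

Shutter speed: 1/4000 → 1/3200 → 1/2500 → 1/2000 → 1/1600 → 1/1250 — 1 2/3 stops longer (brighter).
ISO: 2000 → 1600 → 1250 → 1000 → 800 → 640 → 500 → 400 → 320 → 250 → 200 — 3 1/3 stops dropped (darker).
Net change so far: 1 2/3 stops darker. Offset with the aperture: f/1.8 → f/1.6 → f/1.4 → f/1.2 → f/1.1 → f/1.0.

f/1.0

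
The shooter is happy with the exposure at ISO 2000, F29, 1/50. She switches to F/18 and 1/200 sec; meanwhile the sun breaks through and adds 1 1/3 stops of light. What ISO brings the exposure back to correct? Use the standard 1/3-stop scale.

Scene light: 1 1/3 stops brighter.
Aperture: f/29 → f/25 → f/22 → f/20 → f/18 — 1 1/3 stops larger aperture (brighter).
Shutter speed: 1/50 → 1/60 → 1/80 → 1/100 → 1/125 → 1/160 → 1/200 — 2 stops shorter (darker).
Net so far: 2/3 stop brighter. ISO: 2000 → 1600 → 1250.

ISO 1250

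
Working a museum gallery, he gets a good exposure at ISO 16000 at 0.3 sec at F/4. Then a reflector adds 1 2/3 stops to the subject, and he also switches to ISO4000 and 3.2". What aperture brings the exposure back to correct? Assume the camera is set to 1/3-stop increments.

f/11

Scene light: 1 2/3 stops brighter.
ISO: 16000 → 12800 → 10000 → 8000 → 6400 → 5000 → 4000 — 2 stops dropped (darker).
Shutter speed: 0.3 → 0.4 → 0.5 → 0.6 → 0.8 → 1 → 1.3 → 1.6 → 2 → 2.5 → 3.2 — 3 1/3 stops longer (brighter).
Net so far: 3 stops brighter. Aperture: f/4 → f/4.5 → f/5 → f/5.6 → f/6.3 → f/7.1 → f/8 → f/9 → f/10 → f/11.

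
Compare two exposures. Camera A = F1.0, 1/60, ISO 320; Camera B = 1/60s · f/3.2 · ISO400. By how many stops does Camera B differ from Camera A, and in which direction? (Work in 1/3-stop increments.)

Aperture: f/1.0 → f/1.1 → f/1.2 → f/1.4 → f/1.6 → f/1.8 → f/2 → f/2.2 → f/2.5 → f/2.8 → f/3.2 — 3 1/3 stops stopped down (darker).
Shutter speed: unchanged.
ISO: 320 → 400 — 1/3 stop higher (brighter).
Net: −3 1/3 +1/3 = −3 stops.

3 stops darker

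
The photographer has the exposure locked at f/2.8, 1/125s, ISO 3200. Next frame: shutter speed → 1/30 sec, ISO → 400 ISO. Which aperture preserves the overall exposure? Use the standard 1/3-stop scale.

Shutter speed: 1/125 → 1/100 → 1/80 → 1/60 → 1/50 → 1/40 → 1/30 — 2 stops longer (brighter).
ISO: 3200 → 2500 → 2000 → 1600 → 1250 → 1000 → 800 → 640 → 500 → 400 — 3 stops dropped (darker).
Net change so far: 1 stop darker. Offset with the aperture: f/2.8 → f/2.5 → f/2.2 → f/2.

f/2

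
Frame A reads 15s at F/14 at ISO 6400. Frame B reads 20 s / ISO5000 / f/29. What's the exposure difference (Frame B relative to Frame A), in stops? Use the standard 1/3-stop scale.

Aperture: f/14 → f/16 → f/18 → f/20 → f/22 → f/25 → f/29 — 2 stops narrower (darker).
Shutter speed: 15 → 20 — 1/3 stop slower (brighter).
ISO: 6400 → 5000 — 1/3 stop lower (darker).
Net: −2 +1/3 −1/3 = −2 stops.

2 stops darker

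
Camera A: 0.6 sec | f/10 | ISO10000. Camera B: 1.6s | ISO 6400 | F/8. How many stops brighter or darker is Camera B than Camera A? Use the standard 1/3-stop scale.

Aperture: f/10 → f/9 → f/8 — 2/3 stop wider (brighter).
Shutter speed: 0.6 → 0.8 → 1 → 1.3 → 1.6 — 1 1/3 stops longer (brighter).
ISO: 10000 → 8000 → 6400 — 2/3 stop dropped (darker).
Net: +2/3 +1 1/3 −2/3 = +1 1/3 stops.

1 1/3 stops brighter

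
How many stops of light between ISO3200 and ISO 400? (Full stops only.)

3 stops

3200 → 1600 → 800 → 400 — count the steps: 3 stops.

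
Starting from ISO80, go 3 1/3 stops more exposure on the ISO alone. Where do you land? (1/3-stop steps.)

ISO 800

ISO: 80 → 100 → 125 → 160 → 200 → 250 → 320 → 400 → 500 → 640 → 800 — 3 1/3 stops raised (brighter).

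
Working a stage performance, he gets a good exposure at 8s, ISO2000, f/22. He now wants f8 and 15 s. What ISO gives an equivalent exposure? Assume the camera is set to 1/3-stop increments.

ISO 125

Aperture: f/22 → f/20 → f/18 → f/16 → f/14 → f/13 → f/11 → f/10 → f/9 → f/8 — 3 stops larger aperture (brighter).
Shutter speed: 8 → 10 → 13 → 15 — 1 stop longer (brighter).
Net change so far: 4 stops brighter. Offset with the ISO: 2000 → 1600 → 1250 → 1000 → 800 → 640 → 500 → 400 → 320 → 250 → 200 → 160 → 125.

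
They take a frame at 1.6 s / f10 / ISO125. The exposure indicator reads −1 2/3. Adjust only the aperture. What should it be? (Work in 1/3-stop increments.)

f/5.6

Underexposed by 1 2/3 stops → need 1 2/3 stops brighter.
Aperture: f/10 → f/9 → f/8 → f/7.1 → f/6.3 → f/5.6.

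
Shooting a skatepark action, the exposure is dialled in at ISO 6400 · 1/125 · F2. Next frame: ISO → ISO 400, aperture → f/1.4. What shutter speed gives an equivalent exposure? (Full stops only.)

1/15s

ISO: 6400 → 3200 → 1600 → 800 → 400 — 4 stops dropped (darker).
Aperture: f/2 → f/1.4 — 1 stop opened up (brighter).
Net change so far: 3 stops darker. Offset with the shutter speed: 1/125 → 1/60 → 1/30 → 1/15.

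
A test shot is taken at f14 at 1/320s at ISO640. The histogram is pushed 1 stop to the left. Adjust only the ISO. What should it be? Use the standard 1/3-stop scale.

Underexposed by 1 stop → need 1 stop brighter.
ISO: 640 → 800 → 1000 → 1250.

ISO 1250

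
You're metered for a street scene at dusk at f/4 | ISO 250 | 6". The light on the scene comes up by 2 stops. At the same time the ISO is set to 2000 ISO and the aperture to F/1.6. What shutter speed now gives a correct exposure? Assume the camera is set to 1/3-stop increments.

1/30s

Scene light: 2 stops brighter.
ISO: 250 → 320 → 400 → 500 → 640 → 800 → 1000 → 1250 → 1600 → 2000 — 3 stops higher (brighter).
Aperture: f/4 → f/3.5 → f/3.2 → f/2.8 → f/2.5 → f/2.2 → f/2 → f/1.8 → f/1.6 — 2 2/3 stops opened up (brighter).
Net so far: 7 2/3 stops brighter. Shutter speed: 6 → 5 → 4 → 3.2 → 2.5 → 2 → 1.6 → 1.3 → 1 → 0.8 → 0.6 → 0.5 → 0.4 → 0.3 → 1/4 → 1/5 → 1/6 → 1/8 → 1/10 → 1/13 → 1/15 → 1/20 → 1/25 → 1/30.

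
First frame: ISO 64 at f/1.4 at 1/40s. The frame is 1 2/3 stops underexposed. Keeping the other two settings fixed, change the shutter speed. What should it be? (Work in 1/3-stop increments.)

1/13s

Underexposed by 1 2/3 stops → need 1 2/3 stops brighter.
Shutter speed: 1/40 → 1/30 → 1/25 → 1/20 → 1/15 → 1/13.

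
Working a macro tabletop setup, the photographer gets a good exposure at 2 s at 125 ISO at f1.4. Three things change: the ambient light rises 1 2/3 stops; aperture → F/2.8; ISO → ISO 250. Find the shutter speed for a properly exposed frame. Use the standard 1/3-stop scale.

Scene light: 1 2/3 stops brighter.
Aperture: f/1.4 → f/1.6 → f/1.8 → f/2 → f/2.2 → f/2.5 → f/2.8 — 2 stops narrower (darker).
ISO: 125 → 160 → 200 → 250 — 1 stop raised (brighter).
Net so far: 2/3 stop brighter. Shutter speed: 2 → 1.6 → 1.3.

1.3 s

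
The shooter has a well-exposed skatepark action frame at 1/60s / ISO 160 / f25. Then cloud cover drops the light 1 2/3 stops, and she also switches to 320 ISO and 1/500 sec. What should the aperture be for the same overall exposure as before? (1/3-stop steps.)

Scene light: 1 2/3 stops darker.
ISO: 160 → 200 → 250 → 320 — 1 stop higher (brighter).
Shutter speed: 1/60 → 1/80 → 1/100 → 1/125 → 1/160 → 1/200 → 1/250 → 1/320 → 1/400 → 1/500 — 3 stops faster (darker).
Net so far: 3 2/3 stops darker. Aperture: f/25 → f/22 → f/20 → f/18 → f/16 → f/14 → f/13 → f/11 → f/10 → f/9 → f/8 → f/7.1.

f/7.1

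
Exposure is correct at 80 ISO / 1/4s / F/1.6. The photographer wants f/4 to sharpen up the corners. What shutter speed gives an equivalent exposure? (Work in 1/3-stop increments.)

1.6 s

Aperture: f/1.6 → f/1.8 → f/2 → f/2.2 → f/2.5 → f/2.8 → f/3.2 → f/3.5 → f/4 — 2 2/3 stops stopped down (darker).
Need 2 2/3 stops brighter from the shutter speed: 1/4 → 0.3 → 0.4 → 0.5 → 0.6 → 0.8 → 1 → 1.3 → 1.6.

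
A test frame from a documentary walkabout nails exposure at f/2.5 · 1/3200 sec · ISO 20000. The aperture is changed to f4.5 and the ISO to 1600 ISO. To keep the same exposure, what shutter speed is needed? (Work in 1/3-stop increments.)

Aperture: f/2.5 → f/2.8 → f/3.2 → f/3.5 → f/4 → f/4.5 — 1 2/3 stops narrower (darker).
ISO: 20000 → 16000 → 12800 → 10000 → 8000 → 6400 → 5000 → 4000 → 3200 → 2500 → 2000 → 1600 — 3 2/3 stops lower (darker).
Net change so far: 5 1/3 stops darker. Offset with the shutter speed: 1/3200 → 1/2500 → 1/2000 → 1/1600 → 1/1250 → 1/1000 → 1/800 → 1/640 → 1/500 → 1/400 → 1/320 → 1/250 → 1/200 → 1/160 → 1/125 → 1/100 → 1/80.

1/80s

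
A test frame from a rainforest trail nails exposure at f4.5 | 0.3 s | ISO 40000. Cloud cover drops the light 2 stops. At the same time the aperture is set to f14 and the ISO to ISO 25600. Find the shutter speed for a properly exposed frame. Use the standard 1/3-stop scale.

Scene light: 2 stops darker.
Aperture: f/4.5 → f/5 → f/5.6 → f/6.3 → f/7.1 → f/8 → f/9 → f/10 → f/11 → f/13 → f/14 — 3 1/3 stops smaller aperture (darker).
ISO: 40000 → 32000 → 25600 — 2/3 stop lower (darker).
Net so far: 6 stops darker. Shutter speed: 0.3 → 0.4 → 0.5 → 0.6 → 0.8 → 1 → 1.3 → 1.6 → 2 → 2.5 → 3.2 → 4 → 5 → 6 → 8 → 10 → 13 → 15 → 20.

20 s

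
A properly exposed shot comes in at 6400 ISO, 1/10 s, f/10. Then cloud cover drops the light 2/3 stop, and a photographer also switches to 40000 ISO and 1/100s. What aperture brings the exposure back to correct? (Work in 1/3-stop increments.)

Scene light: 2/3 stop darker.
ISO: 6400 → 8000 → 10000 → 12800 → 16000 → 20000 → 25600 → 32000 → 40000 — 2 2/3 stops raised (brighter).
Shutter speed: 1/10 → 1/13 → 1/15 → 1/20 → 1/25 → 1/30 → 1/40 → 1/50 → 1/60 → 1/80 → 1/100 — 3 1/3 stops faster (darker).
Net so far: 1 1/3 stops darker. Aperture: f/10 → f/9 → f/8 → f/7.1 → f/6.3.

f/6.3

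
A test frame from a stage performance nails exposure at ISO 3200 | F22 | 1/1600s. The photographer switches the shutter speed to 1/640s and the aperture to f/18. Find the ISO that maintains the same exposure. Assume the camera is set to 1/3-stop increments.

ISO 800

Shutter speed: 1/1600 → 1/1250 → 1/1000 → 1/800 → 1/640 — 1 1/3 stops slower (brighter).
Aperture: f/22 → f/20 → f/18 — 2/3 stop opened up (brighter).
Net change so far: 2 stops brighter. Offset with the ISO: 3200 → 2500 → 2000 → 1600 → 1250 → 1000 → 800.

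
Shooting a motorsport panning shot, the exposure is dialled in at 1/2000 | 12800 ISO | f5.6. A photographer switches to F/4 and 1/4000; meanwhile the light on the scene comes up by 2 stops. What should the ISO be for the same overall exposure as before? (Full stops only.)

ISO 3200

Scene light: 2 stops brighter.
Aperture: f/5.6 → f/4 — 1 stop larger aperture (brighter).
Shutter speed: 1/2000 → 1/4000 — 1 stop faster (darker).
Net so far: 2 stops brighter. ISO: 12800 → 6400 → 3200.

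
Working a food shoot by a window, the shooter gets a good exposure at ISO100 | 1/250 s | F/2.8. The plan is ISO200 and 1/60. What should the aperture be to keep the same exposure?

ISO: 100 → 200 — 1 stop raised (brighter).
Shutter speed: 1/250 → 1/125 → 1/60 — 2 stops longer (brighter).
Net change so far: 3 stops brighter. Offset with the aperture: f/2.8 → f/4 → f/5.6 → f/8.

f/8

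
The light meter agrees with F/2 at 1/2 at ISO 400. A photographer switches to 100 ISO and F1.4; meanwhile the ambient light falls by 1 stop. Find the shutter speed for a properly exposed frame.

Scene light: 1 stop darker.
ISO: 400 → 200 → 100 — 2 stops lower (darker).
Aperture: f/2 → f/1.4 — 1 stop wider (brighter).
Net so far: 2 stops darker. Shutter speed: 1/2 → 1 → 2.

2 s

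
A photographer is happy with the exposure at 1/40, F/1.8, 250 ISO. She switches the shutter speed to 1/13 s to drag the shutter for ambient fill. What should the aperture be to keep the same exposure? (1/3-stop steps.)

Shutter speed: 1/40 → 1/30 → 1/25 → 1/20 → 1/15 → 1/13 — 1 2/3 stops slower (brighter).
Need 1 2/3 stops darker from the aperture: f/1.8 → f/2 → f/2.2 → f/2.5 → f/2.8 → f/3.2.

f/3.2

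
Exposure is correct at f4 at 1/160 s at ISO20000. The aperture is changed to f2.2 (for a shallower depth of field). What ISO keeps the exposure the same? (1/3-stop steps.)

Aperture: f/4 → f/3.5 → f/3.2 → f/2.8 → f/2.5 → f/2.2 — 1 2/3 stops opened up (brighter).
Need 1 2/3 stops darker from the ISO: 20000 → 16000 → 12800 → 10000 → 8000 → 6400.

ISO 6400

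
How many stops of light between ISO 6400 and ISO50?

7 stops

6400 → 3200 → 1600 → 800 → 400 → 200 → 100 → 50 — count the steps: 7 stops.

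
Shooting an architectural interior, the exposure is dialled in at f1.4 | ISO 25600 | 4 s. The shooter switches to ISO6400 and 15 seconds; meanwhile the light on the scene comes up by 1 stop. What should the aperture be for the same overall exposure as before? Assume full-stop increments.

Scene light: 1 stop brighter.
ISO: 25600 → 12800 → 6400 — 2 stops dropped (darker).
Shutter speed: 4 → 8 → 15 — 2 stops longer (brighter).
Net so far: 1 stop brighter. Aperture: f/1.4 → f/2.

f/2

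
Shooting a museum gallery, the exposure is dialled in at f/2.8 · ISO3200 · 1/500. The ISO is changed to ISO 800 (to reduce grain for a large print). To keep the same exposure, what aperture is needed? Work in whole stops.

f/1.4

ISO: 3200 → 1600 → 800 — 2 stops dropped (darker).
Need 2 stops brighter from the aperture: f/2.8 → f/2 → f/1.4.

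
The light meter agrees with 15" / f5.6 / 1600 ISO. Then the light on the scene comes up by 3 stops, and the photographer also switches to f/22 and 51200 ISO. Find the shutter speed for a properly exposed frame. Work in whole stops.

1 s

Scene light: 3 stops brighter.
Aperture: f/5.6 → f/8 → f/11 → f/16 → f/22 — 4 stops stopped down (darker).
ISO: 1600 → 3200 → 6400 → 12800 → 25600 → 51200 — 5 stops higher (brighter).
Net so far: 4 stops brighter. Shutter speed: 15 → 8 → 4 → 2 → 1.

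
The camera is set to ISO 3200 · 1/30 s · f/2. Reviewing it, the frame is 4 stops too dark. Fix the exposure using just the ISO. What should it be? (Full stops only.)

Underexposed by 4 stops → need 4 stops brighter.
ISO: 3200 → 6400 → 12800 → 25600 → 51200.

ISO 51200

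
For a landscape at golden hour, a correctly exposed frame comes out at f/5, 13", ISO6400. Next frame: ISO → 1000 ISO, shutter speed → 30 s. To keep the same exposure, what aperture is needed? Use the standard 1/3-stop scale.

ISO: 6400 → 5000 → 4000 → 3200 → 2500 → 2000 → 1600 → 1250 → 1000 — 2 2/3 stops dropped (darker).
Shutter speed: 13 → 15 → 20 → 25 → 30 — 1 1/3 stops slower (brighter).
Net change so far: 1 1/3 stops darker. Offset with the aperture: f/5 → f/4.5 → f/4 → f/3.5 → f/3.2.

f/3.2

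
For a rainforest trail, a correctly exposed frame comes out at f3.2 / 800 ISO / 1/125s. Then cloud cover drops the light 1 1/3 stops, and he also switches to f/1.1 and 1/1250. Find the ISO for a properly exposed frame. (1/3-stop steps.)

ISO 2500

Scene light: 1 1/3 stops darker.
Aperture: f/3.2 → f/2.8 → f/2.5 → f/2.2 → f/2 → f/1.8 → f/1.6 → f/1.4 → f/1.2 → f/1.1 — 3 stops opened up (brighter).
Shutter speed: 1/125 → 1/160 → 1/200 → 1/250 → 1/320 → 1/400 → 1/500 → 1/640 → 1/800 → 1/1000 → 1/1250 — 3 1/3 stops shorter (darker).
Net so far: 1 2/3 stops darker. ISO: 800 → 1000 → 1250 → 1600 → 2000 → 2500.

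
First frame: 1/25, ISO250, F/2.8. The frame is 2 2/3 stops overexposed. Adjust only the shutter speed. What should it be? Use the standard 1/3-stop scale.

1/160s

Overexposed by 2 2/3 stops → need 2 2/3 stops darker.
Shutter speed: 1/25 → 1/30 → 1/40 → 1/50 → 1/60 → 1/80 → 1/100 → 1/125 → 1/160.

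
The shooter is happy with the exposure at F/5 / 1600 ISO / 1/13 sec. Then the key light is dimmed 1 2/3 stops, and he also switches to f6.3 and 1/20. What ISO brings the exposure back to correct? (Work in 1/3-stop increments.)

ISO 12800

Scene light: 1 2/3 stops darker.
Aperture: f/5 → f/5.6 → f/6.3 — 2/3 stop narrower (darker).
Shutter speed: 1/13 → 1/15 → 1/20 — 2/3 stop faster (darker).
Net so far: 3 stops darker. ISO: 1600 → 2000 → 2500 → 3200 → 4000 → 5000 → 6400 → 8000 → 10000 → 12800.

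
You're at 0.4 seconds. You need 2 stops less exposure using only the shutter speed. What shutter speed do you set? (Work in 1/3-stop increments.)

Shutter speed: 0.4 → 0.3 → 1/4 → 1/5 → 1/6 → 1/8 → 1/10 — 2 stops faster (darker).

1/10s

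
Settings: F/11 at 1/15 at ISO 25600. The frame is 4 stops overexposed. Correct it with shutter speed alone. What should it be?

1/250s

Overexposed by 4 stops → need 4 stops darker.
Shutter speed: 1/15 → 1/30 → 1/60 → 1/125 → 1/250.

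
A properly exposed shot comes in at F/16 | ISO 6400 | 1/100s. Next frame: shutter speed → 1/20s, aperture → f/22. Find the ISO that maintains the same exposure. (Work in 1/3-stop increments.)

Shutter speed: 1/100 → 1/80 → 1/60 → 1/50 → 1/40 → 1/30 → 1/25 → 1/20 — 2 1/3 stops longer (brighter).
Aperture: f/16 → f/18 → f/20 → f/22 — 1 stop narrower (darker).
Net change so far: 1 1/3 stops brighter. Offset with the ISO: 6400 → 5000 → 4000 → 3200 → 2500.

ISO 2500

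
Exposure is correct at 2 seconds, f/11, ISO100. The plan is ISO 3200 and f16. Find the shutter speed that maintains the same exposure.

ISO: 100 → 200 → 400 → 800 → 1600 → 3200 — 5 stops raised (brighter).
Aperture: f/11 → f/16 — 1 stop smaller aperture (darker).
Net change so far: 4 stops brighter. Offset with the shutter speed: 2 → 1 → 1/2 → 1/4 → 1/8.

1/8s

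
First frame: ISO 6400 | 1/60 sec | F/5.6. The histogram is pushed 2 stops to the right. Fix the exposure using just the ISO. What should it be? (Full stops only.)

Overexposed by 2 stops → need 2 stops darker.
ISO: 6400 → 3200 → 1600.

ISO 1600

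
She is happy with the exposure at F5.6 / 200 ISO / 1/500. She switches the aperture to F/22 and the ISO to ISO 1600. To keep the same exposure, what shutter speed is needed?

1/250s

Aperture: f/5.6 → f/8 → f/11 → f/16 → f/22 — 4 stops smaller aperture (darker).
ISO: 200 → 400 → 800 → 1600 — 3 stops higher (brighter).
Net change so far: 1 stop darker. Offset with the shutter speed: 1/500 → 1/250.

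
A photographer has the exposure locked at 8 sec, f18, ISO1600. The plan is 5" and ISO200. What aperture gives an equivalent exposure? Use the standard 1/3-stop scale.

Shutter speed: 8 → 6 → 5 — 2/3 stop faster (darker).
ISO: 1600 → 1250 → 1000 → 800 → 640 → 500 → 400 → 320 → 250 → 200 — 3 stops lower (darker).
Net change so far: 3 2/3 stops darker. Offset with the aperture: f/18 → f/16 → f/14 → f/13 → f/11 → f/10 → f/9 → f/8 → f/7.1 → f/6.3 → f/5.6 → f/5.

f/5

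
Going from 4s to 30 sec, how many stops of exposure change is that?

3 stops

4 → 8 → 15 → 30 — count the steps: 3 stops.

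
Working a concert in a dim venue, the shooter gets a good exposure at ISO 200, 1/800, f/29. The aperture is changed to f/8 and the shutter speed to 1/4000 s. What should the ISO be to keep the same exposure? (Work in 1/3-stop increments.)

Aperture: f/29 → f/25 → f/22 → f/20 → f/18 → f/16 → f/14 → f/13 → f/11 → f/10 → f/9 → f/8 — 3 2/3 stops wider (brighter).
Shutter speed: 1/800 → 1/1000 → 1/1250 → 1/1600 → 1/2000 → 1/2500 → 1/3200 → 1/4000 — 2 1/3 stops shorter (darker).
Net change so far: 1 1/3 stops brighter. Offset with the ISO: 200 → 160 → 125 → 100 → 80.

ISO 80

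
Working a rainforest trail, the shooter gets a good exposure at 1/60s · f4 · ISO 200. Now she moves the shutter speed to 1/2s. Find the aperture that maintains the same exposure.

f/22

Shutter speed: 1/60 → 1/30 → 1/15 → 1/8 → 1/4 → 1/2 — 5 stops longer (brighter).
Need 5 stops darker from the aperture: f/4 → f/5.6 → f/8 → f/11 → f/16 → f/22.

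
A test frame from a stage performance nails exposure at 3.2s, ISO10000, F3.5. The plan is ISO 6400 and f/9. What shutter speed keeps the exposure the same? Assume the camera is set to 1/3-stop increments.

30 s

ISO: 10000 → 8000 → 6400 — 2/3 stop dropped (darker).
Aperture: f/3.5 → f/4 → f/4.5 → f/5 → f/5.6 → f/6.3 → f/7.1 → f/8 → f/9 — 2 2/3 stops narrower (darker).
Net change so far: 3 1/3 stops darker. Offset with the shutter speed: 3.2 → 4 → 5 → 6 → 8 → 10 → 13 → 15 → 20 → 25 → 30.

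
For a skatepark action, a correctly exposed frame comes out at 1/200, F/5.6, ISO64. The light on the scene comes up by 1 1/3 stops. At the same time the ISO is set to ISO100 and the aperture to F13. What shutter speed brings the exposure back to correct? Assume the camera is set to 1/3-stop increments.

Scene light: 1 1/3 stops brighter.
ISO: 64 → 80 → 100 — 2/3 stop higher (brighter).
Aperture: f/5.6 → f/6.3 → f/7.1 → f/8 → f/9 → f/10 → f/11 → f/13 — 2 1/3 stops narrower (darker).
Net so far: 1/3 stop darker. Shutter speed: 1/200 → 1/160.

1/160s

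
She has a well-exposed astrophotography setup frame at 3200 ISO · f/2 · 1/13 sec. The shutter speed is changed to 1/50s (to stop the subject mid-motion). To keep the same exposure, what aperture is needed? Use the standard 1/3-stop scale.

f/1.0

Shutter speed: 1/13 → 1/15 → 1/20 → 1/25 → 1/30 → 1/40 → 1/50 — 2 stops shorter (darker).
Need 2 stops brighter from the aperture: f/2 → f/1.8 → f/1.6 → f/1.4 → f/1.2 → f/1.1 → f/1.0.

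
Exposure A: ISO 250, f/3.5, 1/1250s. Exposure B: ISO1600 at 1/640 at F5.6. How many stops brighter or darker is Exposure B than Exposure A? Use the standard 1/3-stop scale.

Aperture: f/3.5 → f/4 → f/4.5 → f/5 → f/5.6 — 1 1/3 stops narrower (darker).
Shutter speed: 1/1250 → 1/1000 → 1/800 → 1/640 — 1 stop longer (brighter).
ISO: 250 → 320 → 400 → 500 → 640 → 800 → 1000 → 1250 → 1600 — 2 2/3 stops raised (brighter).
Net: −1 1/3 +1 +2 2/3 = +2 1/3 stops.

2 1/3 stops brighter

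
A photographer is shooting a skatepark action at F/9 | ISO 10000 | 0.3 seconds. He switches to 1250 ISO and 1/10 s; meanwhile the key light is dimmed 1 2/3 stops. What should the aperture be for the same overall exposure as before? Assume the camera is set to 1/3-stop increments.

f/1.0

Scene light: 1 2/3 stops darker.
ISO: 10000 → 8000 → 6400 → 5000 → 4000 → 3200 → 2500 → 2000 → 1600 → 1250 — 3 stops dropped (darker).
Shutter speed: 0.3 → 1/4 → 1/5 → 1/6 → 1/8 → 1/10 — 1 2/3 stops faster (darker).
Net so far: 6 1/3 stops darker. Aperture: f/9 → f/8 → f/7.1 → f/6.3 → f/5.6 → f/5 → f/4.5 → f/4 → f/3.5 → f/3.2 → f/2.8 → f/2.5 → f/2.2 → f/2 → f/1.8 → f/1.6 → f/1.4 → f/1.2 → f/1.1 → f/1.0.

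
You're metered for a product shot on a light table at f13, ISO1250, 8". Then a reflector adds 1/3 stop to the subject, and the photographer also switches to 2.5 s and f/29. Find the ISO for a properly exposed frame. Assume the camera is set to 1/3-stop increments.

Scene light: 1/3 stop brighter.
Shutter speed: 8 → 6 → 5 → 4 → 3.2 → 2.5 — 1 2/3 stops faster (darker).
Aperture: f/13 → f/14 → f/16 → f/18 → f/20 → f/22 → f/25 → f/29 — 2 1/3 stops narrower (darker).
Net so far: 3 2/3 stops darker. ISO: 1250 → 1600 → 2000 → 2500 → 3200 → 4000 → 5000 → 6400 → 8000 → 10000 → 12800 → 16000.

ISO 16000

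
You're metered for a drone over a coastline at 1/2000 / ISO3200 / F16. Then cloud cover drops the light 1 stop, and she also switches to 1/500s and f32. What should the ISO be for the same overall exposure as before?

Scene light: 1 stop darker.
Shutter speed: 1/2000 → 1/1000 → 1/500 — 2 stops slower (brighter).
Aperture: f/16 → f/22 → f/32 — 2 stops stopped down (darker).
Net so far: 1 stop darker. ISO: 3200 → 6400.

ISO 6400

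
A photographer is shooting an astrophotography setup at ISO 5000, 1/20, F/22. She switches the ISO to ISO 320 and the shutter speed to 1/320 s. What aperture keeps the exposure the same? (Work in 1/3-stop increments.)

f/1.4

ISO: 5000 → 4000 → 3200 → 2500 → 2000 → 1600 → 1250 → 1000 → 800 → 640 → 500 → 400 → 320 — 4 stops dropped (darker).
Shutter speed: 1/20 → 1/25 → 1/30 → 1/40 → 1/50 → 1/60 → 1/80 → 1/100 → 1/125 → 1/160 → 1/200 → 1/250 → 1/320 — 4 stops shorter (darker).
Net change so far: 8 stops darker. Offset with the aperture: f/22 → f/20 → f/18 → f/16 → f/14 → f/13 → f/11 → f/10 → f/9 → f/8 → f/7.1 → f/6.3 → f/5.6 → f/5 → f/4.5 → f/4 → f/3.5 → f/3.2 → f/2.8 → f/2.5 → f/2.2 → f/2 → f/1.8 → f/1.6 → f/1.4.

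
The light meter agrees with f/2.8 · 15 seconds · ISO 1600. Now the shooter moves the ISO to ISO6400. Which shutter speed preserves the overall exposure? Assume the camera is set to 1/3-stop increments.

4 s

ISO: 1600 → 2000 → 2500 → 3200 → 4000 → 5000 → 6400 — 2 stops raised (brighter).
Need 2 stops darker from the shutter speed: 15 → 13 → 10 → 8 → 6 → 5 → 4.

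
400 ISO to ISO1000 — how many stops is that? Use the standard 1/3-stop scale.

1 1/3 stops

400 → 500 → 640 → 800 → 1000 — count the steps: 4 third-stops = 1 1/3 stops.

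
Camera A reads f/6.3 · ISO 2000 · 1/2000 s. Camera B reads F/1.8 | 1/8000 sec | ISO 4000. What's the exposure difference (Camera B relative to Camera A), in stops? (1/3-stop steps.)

Aperture: f/6.3 → f/5.6 → f/5 → f/4.5 → f/4 → f/3.5 → f/3.2 → f/2.8 → f/2.5 → f/2.2 → f/2 → f/1.8 — 3 2/3 stops larger aperture (brighter).
Shutter speed: 1/2000 → 1/2500 → 1/3200 → 1/4000 → 1/5000 → 1/6400 → 1/8000 — 2 stops faster (darker).
ISO: 2000 → 2500 → 3200 → 4000 — 1 stop raised (brighter).
Net: +3 2/3 −2 +1 = +2 2/3 stops.

2 2/3 stops brighter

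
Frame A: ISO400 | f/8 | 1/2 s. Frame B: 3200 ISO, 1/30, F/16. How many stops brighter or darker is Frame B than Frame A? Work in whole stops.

Aperture: f/8 → f/11 → f/16 — 2 stops narrower (darker).
Shutter speed: 1/2 → 1/4 → 1/8 → 1/15 → 1/30 — 4 stops faster (darker).
ISO: 400 → 800 → 1600 → 3200 — 3 stops higher (brighter).
Net: −2 −4 +3 = −3 stops.

3 stops darker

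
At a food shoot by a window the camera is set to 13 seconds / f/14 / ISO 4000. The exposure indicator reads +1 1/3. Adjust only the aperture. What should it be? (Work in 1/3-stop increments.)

Overexposed by 1 1/3 stops → need 1 1/3 stops darker.
Aperture: f/14 → f/16 → f/18 → f/20 → f/22.

f/22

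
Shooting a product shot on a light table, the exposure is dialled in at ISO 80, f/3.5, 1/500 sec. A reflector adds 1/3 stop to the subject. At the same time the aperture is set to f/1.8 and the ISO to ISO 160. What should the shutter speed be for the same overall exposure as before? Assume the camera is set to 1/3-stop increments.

1/5000s

Scene light: 1/3 stop brighter.
Aperture: f/3.5 → f/3.2 → f/2.8 → f/2.5 → f/2.2 → f/2 → f/1.8 — 2 stops opened up (brighter).
ISO: 80 → 100 → 125 → 160 — 1 stop raised (brighter).
Net so far: 3 1/3 stops brighter. Shutter speed: 1/500 → 1/640 → 1/800 → 1/1000 → 1/1250 → 1/1600 → 1/2000 → 1/2500 → 1/3200 → 1/4000 → 1/5000.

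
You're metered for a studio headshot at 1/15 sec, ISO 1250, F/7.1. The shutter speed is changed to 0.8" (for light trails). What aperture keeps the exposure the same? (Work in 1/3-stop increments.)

Shutter speed: 1/15 → 1/13 → 1/10 → 1/8 → 1/6 → 1/5 → 1/4 → 0.3 → 0.4 → 0.5 → 0.6 → 0.8 — 3 2/3 stops longer (brighter).
Need 3 2/3 stops darker from the aperture: f/7.1 → f/8 → f/9 → f/10 → f/11 → f/13 → f/14 → f/16 → f/18 → f/20 → f/22 → f/25.

f/25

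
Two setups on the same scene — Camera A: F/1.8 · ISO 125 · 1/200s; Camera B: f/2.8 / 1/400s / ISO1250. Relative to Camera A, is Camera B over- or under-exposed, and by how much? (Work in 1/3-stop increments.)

Aperture: f/1.8 → f/2 → f/2.2 → f/2.5 → f/2.8 — 1 1/3 stops smaller aperture (darker).
Shutter speed: 1/200 → 1/250 → 1/320 → 1/400 — 1 stop faster (darker).
ISO: 125 → 160 → 200 → 250 → 320 → 400 → 500 → 640 → 800 → 1000 → 1250 — 3 1/3 stops raised (brighter).
Net: −1 1/3 −1 +3 1/3 = +1 stop.

1 stop brighter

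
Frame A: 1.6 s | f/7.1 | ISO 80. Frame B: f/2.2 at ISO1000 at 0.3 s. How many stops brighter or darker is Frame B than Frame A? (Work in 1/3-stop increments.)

Aperture: f/7.1 → f/6.3 → f/5.6 → f/5 → f/4.5 → f/4 → f/3.5 → f/3.2 → f/2.8 → f/2.5 → f/2.2 — 3 1/3 stops larger aperture (brighter).
Shutter speed: 1.6 → 1.3 → 1 → 0.8 → 0.6 → 0.5 → 0.4 → 0.3 — 2 1/3 stops shorter (darker).
ISO: 80 → 100 → 125 → 160 → 200 → 250 → 320 → 400 → 500 → 640 → 800 → 1000 — 3 2/3 stops higher (brighter).
Net: +3 1/3 −2 1/3 +3 2/3 = +4 2/3 stops.

4 2/3 stops brighter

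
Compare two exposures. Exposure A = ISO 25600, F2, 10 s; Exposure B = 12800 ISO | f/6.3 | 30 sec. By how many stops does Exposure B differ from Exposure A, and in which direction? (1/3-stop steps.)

2 2/3 stops darker

Aperture: f/2 → f/2.2 → f/2.5 → f/2.8 → f/3.2 → f/3.5 → f/4 → f/4.5 → f/5 → f/5.6 → f/6.3 — 3 1/3 stops stopped down (darker).
Shutter speed: 10 → 13 → 15 → 20 → 25 → 30 — 1 2/3 stops slower (brighter).
ISO: 25600 → 20000 → 16000 → 12800 — 1 stop lower (darker).
Net: −3 1/3 +1 2/3 −1 = −2 2/3 stops.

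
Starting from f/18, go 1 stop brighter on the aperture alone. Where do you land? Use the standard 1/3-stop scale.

Aperture: f/18 → f/16 → f/14 → f/13 — 1 stop wider (brighter).

f/13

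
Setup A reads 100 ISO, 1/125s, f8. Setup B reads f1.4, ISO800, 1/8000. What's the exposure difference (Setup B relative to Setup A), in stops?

2 stops brighter

Aperture: f/8 → f/5.6 → f/4 → f/2.8 → f/2 → f/1.4 — 5 stops opened up (brighter).
Shutter speed: 1/125 → 1/250 → 1/500 → 1/1000 → 1/2000 → 1/4000 → 1/8000 — 6 stops faster (darker).
ISO: 100 → 200 → 400 → 800 — 3 stops raised (brighter).
Net: +5 −6 +3 = +2 stops.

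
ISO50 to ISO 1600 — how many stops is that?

5 stops

50 → 100 → 200 → 400 → 800 → 1600 — count the steps: 5 stops.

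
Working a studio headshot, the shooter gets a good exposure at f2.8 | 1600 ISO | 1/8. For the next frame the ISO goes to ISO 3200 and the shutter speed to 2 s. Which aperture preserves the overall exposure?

ISO: 1600 → 3200 — 1 stop raised (brighter).
Shutter speed: 1/8 → 1/4 → 1/2 → 1 → 2 — 4 stops slower (brighter).
Net change so far: 5 stops brighter. Offset with the aperture: f/2.8 → f/4 → f/5.6 → f/8 → f/11 → f/16.

f/16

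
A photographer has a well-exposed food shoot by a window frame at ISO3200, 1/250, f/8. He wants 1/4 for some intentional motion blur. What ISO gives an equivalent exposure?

Shutter speed: 1/250 → 1/125 → 1/60 → 1/30 → 1/15 → 1/8 → 1/4 — 6 stops slower (brighter).
Need 6 stops darker from the ISO: 3200 → 1600 → 800 → 400 → 200 → 100 → 50.

ISO 50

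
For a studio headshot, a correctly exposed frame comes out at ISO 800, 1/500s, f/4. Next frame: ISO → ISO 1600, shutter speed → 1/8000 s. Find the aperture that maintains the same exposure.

f/1.4

ISO: 800 → 1600 — 1 stop raised (brighter).
Shutter speed: 1/500 → 1/1000 → 1/2000 → 1/4000 → 1/8000 — 4 stops faster (darker).
Net change so far: 3 stops darker. Offset with the aperture: f/4 → f/2.8 → f/2 → f/1.4.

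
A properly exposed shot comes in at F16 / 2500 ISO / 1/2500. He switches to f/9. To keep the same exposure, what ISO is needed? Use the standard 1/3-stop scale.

Aperture: f/16 → f/14 → f/13 → f/11 → f/10 → f/9 — 1 2/3 stops larger aperture (brighter).
Need 1 2/3 stops darker from the ISO: 2500 → 2000 → 1600 → 1250 → 1000 → 800.

ISO 800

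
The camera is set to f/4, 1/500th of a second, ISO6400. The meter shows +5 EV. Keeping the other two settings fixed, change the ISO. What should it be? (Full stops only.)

ISO 200

Overexposed by 5 stops → need 5 stops darker.
ISO: 6400 → 3200 → 1600 → 800 → 400 → 200.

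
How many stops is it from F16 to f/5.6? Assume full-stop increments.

3 stops

f/16 → f/11 → f/8 → f/5.6 — count the steps: 3 stops.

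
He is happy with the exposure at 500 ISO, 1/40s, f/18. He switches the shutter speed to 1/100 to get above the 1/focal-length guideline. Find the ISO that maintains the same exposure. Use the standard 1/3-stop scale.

ISO 1250

Shutter speed: 1/40 → 1/50 → 1/60 → 1/80 → 1/100 — 1 1/3 stops faster (darker).
Need 1 1/3 stops brighter from the ISO: 500 → 640 → 800 → 1000 → 1250.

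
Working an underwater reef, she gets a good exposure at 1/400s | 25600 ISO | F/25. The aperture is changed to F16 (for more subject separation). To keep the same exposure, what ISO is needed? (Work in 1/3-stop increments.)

Aperture: f/25 → f/22 → f/20 → f/18 → f/16 — 1 1/3 stops opened up (brighter).
Need 1 1/3 stops darker from the ISO: 25600 → 20000 → 16000 → 12800 → 10000.

ISO 10000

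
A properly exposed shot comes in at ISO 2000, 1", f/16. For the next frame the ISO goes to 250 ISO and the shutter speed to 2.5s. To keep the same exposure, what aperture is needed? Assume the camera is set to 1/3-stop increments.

ISO: 2000 → 1600 → 1250 → 1000 → 800 → 640 → 500 → 400 → 320 → 250 — 3 stops lower (darker).
Shutter speed: 1 → 1.3 → 1.6 → 2 → 2.5 — 1 1/3 stops longer (brighter).
Net change so far: 1 2/3 stops darker. Offset with the aperture: f/16 → f/14 → f/13 → f/11 → f/10 → f/9.

f/9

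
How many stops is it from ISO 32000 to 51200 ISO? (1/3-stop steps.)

32000 → 40000 → 51200 — count the steps: 2 third-stops = 2/3 stop.

2/3 stop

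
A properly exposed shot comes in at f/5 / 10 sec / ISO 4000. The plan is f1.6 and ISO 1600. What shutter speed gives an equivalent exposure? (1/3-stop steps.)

Aperture: f/5 → f/4.5 → f/4 → f/3.5 → f/3.2 → f/2.8 → f/2.5 → f/2.2 → f/2 → f/1.8 → f/1.6 — 3 1/3 stops opened up (brighter).
ISO: 4000 → 3200 → 2500 → 2000 → 1600 — 1 1/3 stops lower (darker).
Net change so far: 2 stops brighter. Offset with the shutter speed: 10 → 8 → 6 → 5 → 4 → 3.2 → 2.5.

2.5 s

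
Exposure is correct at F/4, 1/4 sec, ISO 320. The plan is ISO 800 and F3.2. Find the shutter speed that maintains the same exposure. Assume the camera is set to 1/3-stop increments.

ISO: 320 → 400 → 500 → 640 → 800 — 1 1/3 stops raised (brighter).
Aperture: f/4 → f/3.5 → f/3.2 — 2/3 stop opened up (brighter).
Net change so far: 2 stops brighter. Offset with the shutter speed: 1/4 → 1/5 → 1/6 → 1/8 → 1/10 → 1/13 → 1/15.

1/15s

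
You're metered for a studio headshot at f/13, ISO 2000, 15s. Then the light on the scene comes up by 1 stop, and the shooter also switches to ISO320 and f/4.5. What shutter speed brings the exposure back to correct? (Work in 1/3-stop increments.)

6 s

Scene light: 1 stop brighter.
ISO: 2000 → 1600 → 1250 → 1000 → 800 → 640 → 500 → 400 → 320 — 2 2/3 stops lower (darker).
Aperture: f/13 → f/11 → f/10 → f/9 → f/8 → f/7.1 → f/6.3 → f/5.6 → f/5 → f/4.5 — 3 stops opened up (brighter).
Net so far: 1 1/3 stops brighter. Shutter speed: 15 → 13 → 10 → 8 → 6.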